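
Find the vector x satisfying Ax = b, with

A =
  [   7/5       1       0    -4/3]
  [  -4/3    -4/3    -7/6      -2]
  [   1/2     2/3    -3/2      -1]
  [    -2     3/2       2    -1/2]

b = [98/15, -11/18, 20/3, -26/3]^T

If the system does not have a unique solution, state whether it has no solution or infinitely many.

Row-reduce the augmented matrix:
R1 ← R1 / (7/5).
R2 ← R2 + 4/3·R1.
R3 ← R3 − 1/2·R1.
R4 ← R4 + 2·R1.
R2 ← R2 / (-8/21).
R1 ← R1 − 5/7·R2.
R3 ← R3 − 13/42·R2.
R4 ← R4 − 41/14·R2.
R3 ← R3 / (-235/96).
R1 ← R1 + 35/16·R3.
R2 ← R2 − 49/16·R3.
R4 ← R4 + 223/32·R3.
R4 ← R4 / (-8689/470).
R1 ← R1 + 598/141·R4.
R2 ← R2 − 1082/235·R4.
R3 ← R3 − 916/705·R4.
Reading off the reduced rows gives x_1 = 3, x_2 = 1, x_3 = -7/3, x_4 = -1.

x_1 = 3, x_2 = 1, x_3 = -7/3, x_4 = -1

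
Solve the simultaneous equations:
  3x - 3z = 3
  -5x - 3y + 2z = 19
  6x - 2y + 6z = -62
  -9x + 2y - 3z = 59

Row-reduce the augmented matrix:
R1 ← R1 / (3).
R2 ← R2 + 5·R1.
R3 ← R3 − 6·R1.
R4 ← R4 + 9·R1.
R2 ← R2 / (-3).
R3 ← R3 + 2·R2.
R4 ← R4 − 2·R2.
R3 ← R3 / (14).
R1 ← R1 + 1·R3.
R2 ← R2 − 1·R3.
R4 ← R4 + 14·R3.
R4 reduces to 0 = 0, so the extra equation is consistent.
Reading off the reduced rows gives x = -5, y = -2, z = -6.

x = -5, y = -2, z = -6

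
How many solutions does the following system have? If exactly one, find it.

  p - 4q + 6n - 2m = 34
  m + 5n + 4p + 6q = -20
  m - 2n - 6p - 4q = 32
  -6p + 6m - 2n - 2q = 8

m = -4, n = 4, p = -6, q = -2

Row-reduce the augmented matrix:
R1 ← R1 / (-2).
R2 ← R2 − 1·R1.
R3 ← R3 − 1·R1.
R4 ← R4 − 6·R1.
R2 ← R2 / (8).
R1 ← R1 + 3·R2.
R3 ← R3 − 1·R2.
R4 ← R4 − 16·R2.
R3 ← R3 / (-97/16).
R1 ← R1 − 19/16·R3.
R2 ← R2 − 9/16·R3.
R4 ← R4 + 12·R3.
R4 ← R4 / (-886/97).
R1 ← R1 − 216/97·R4.
R2 ← R2 + 10/97·R4.
R3 ← R3 − 104/97·R4.
Reading off the reduced rows gives m = -4, n = 4, p = -6, q = -2.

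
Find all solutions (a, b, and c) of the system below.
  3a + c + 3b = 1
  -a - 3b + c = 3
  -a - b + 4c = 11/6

a = 3/2, b = -4/3, c = 1/2

Row-reduce the augmented matrix:
R1 ← R1 / (3).
R2 ← R2 + 1·R1.
R3 ← R3 + 1·R1.
R2 ← R2 / (-2).
R1 ← R1 − 1·R2.
R3 ← R3 / (13/3).
R1 ← R1 − 1·R3.
R2 ← R2 + 2/3·R3.
Reading off the reduced rows gives a = 3/2, b = -4/3, c = 1/2.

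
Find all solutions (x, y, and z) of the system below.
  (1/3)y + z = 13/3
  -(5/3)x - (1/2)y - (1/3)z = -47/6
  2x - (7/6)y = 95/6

Row-reduce the augmented matrix:
Swap R1 and R2.
R1 ← R1 / (-5/3).
R3 ← R3 − 2·R1.
R2 ← R2 / (1/3).
R1 ← R1 − 3/10·R2.
R3 ← R3 + 53/30·R2.
R3 ← R3 / (49/10).
R1 ← R1 + 7/10·R3.
R2 ← R2 − 3·R3.
Reading off the reduced rows gives x = 5, y = -5, z = 6.

x = 5, y = -5, z = 6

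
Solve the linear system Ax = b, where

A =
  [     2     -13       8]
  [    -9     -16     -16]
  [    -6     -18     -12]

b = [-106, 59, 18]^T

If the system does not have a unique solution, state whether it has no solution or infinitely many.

x_1 = -3, x_2 = 4, x_3 = -6

Row-reduce the augmented matrix:
R1 ← R1 / (2).
R2 ← R2 + 9·R1.
R3 ← R3 + 6·R1.
R2 ← R2 / (-149/2).
R1 ← R1 + 13/2·R2.
R3 ← R3 + 57·R2.
R3 ← R3 / (-492/149).
R1 ← R1 − 336/149·R3.
R2 ← R2 + 40/149·R3.
Reading off the reduced rows gives x_1 = -3, x_2 = 4, x_3 = -6.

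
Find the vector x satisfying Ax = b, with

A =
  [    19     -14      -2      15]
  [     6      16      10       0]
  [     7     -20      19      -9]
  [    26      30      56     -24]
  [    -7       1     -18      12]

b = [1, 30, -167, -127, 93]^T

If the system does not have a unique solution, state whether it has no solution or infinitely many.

no solution

Row-reduce:
R1 ← R1 / (19).
R2 ← R2 − 6·R1.
R3 ← R3 − 7·R1.
R4 ← R4 − 26·R1.
R5 ← R5 + 7·R1.
R2 ← R2 / (388/19).
R1 ← R1 + 14/19·R2.
R3 ← R3 + 282/19·R2.
R4 ← R4 − 934/19·R2.
R5 ← R5 + 79/19·R2.
R3 ← R3 / (2664/97).
R1 ← R1 − 27/97·R3.
R2 ← R2 − 101/194·R3.
R4 ← R4 − 3215/97·R3.
R5 ← R5 + 3215/194·R3.
R4 ← R4 / (-10157/888).
R1 ← R1 − 237/296·R4.
R2 ← R2 − 193/1776·R4.
R3 ← R3 + 581/888·R4.
R5 ← R5 − 10157/1776·R4.
Row 5 reduces to 0 = -1/2, a contradiction. The system is inconsistent.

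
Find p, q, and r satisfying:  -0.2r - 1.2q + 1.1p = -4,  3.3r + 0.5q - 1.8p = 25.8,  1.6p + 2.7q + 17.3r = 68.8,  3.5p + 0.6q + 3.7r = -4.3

p = -6, q = -3, r = 5

Row-reduce the augmented matrix:
R1 ← R1 / (11/10).
R2 ← R2 + 9/5·R1.
R3 ← R3 − 8/5·R1.
R4 ← R4 − 7/2·R1.
R2 ← R2 / (-161/110).
R1 ← R1 + 12/11·R2.
R3 ← R3 − 489/110·R2.
R4 ← R4 − 243/55·R2.
R3 ← R3 / (21429/805).
R1 ← R1 + 386/161·R3.
R2 ← R2 + 327/161·R3.
R4 ← R4 − 21429/1610·R3.
R4 reduces to 0 = 0, so the extra equation is consistent.
Reading off the reduced rows gives p = -6, q = -3, r = 5.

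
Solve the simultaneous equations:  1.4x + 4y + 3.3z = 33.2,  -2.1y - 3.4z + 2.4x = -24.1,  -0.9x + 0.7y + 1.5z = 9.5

Row-reduce the augmented matrix:
R1 ← R1 / (7/5).
R2 ← R2 − 12/5·R1.
R3 ← R3 + 9/10·R1.
R2 ← R2 / (-627/70).
R1 ← R1 − 20/7·R2.
R3 ← R3 − 229/70·R2.
R3 ← R3 / (3931/12540).
R1 ← R1 + 667/1254·R3.
R2 ← R2 − 634/627·R3.
Reading off the reduced rows gives x = 0, y = 5, z = 4.

x = 0, y = 5, z = 4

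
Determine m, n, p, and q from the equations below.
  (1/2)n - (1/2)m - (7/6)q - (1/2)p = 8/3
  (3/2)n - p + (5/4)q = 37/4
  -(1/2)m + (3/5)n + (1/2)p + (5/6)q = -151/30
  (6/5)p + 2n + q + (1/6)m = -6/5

m = 6, n = 3, p = -6, q = -1

Row-reduce the augmented matrix:
R1 ← R1 / (-1/2).
R3 ← R3 + 1/2·R1.
R4 ← R4 − 1/6·R1.
R2 ← R2 / (3/2).
R1 ← R1 + 1·R2.
R3 ← R3 − 1/10·R2.
R4 ← R4 − 13/6·R2.
R3 ← R3 / (16/15).
R1 ← R1 − 1/3·R3.
R2 ← R2 + 2/3·R3.
R4 ← R4 − 223/90·R3.
R4 ← R4 / (-6505/1152).
R1 ← R1 − 493/192·R4.
R2 ← R2 − 65/32·R4.
R3 ← R3 − 115/64·R4.
Reading off the reduced rows gives m = 6, n = 3, p = -6, q = -1.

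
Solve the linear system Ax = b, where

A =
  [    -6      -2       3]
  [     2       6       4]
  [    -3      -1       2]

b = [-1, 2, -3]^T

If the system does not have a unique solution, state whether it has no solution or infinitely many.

x_1 = -4, x_2 = 5, x_3 = -5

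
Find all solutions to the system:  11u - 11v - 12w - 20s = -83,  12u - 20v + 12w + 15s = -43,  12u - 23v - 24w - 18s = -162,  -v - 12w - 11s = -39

no solution

Row-reduce:
R1 ← R1 / (11).
R2 ← R2 − 12·R1.
R3 ← R3 − 12·R1.
R2 ← R2 / (-8).
R1 ← R1 + 1·R2.
R3 ← R3 + 11·R2.
R4 ← R4 + 1·R2.
R3 ← R3 / (-999/22).
R1 ← R1 + 93/22·R3.
R2 ← R2 + 69/22·R3.
R4 ← R4 + 333/22·R3.
Row 4 reduces to 0 = 2/3, a contradiction. The system is inconsistent.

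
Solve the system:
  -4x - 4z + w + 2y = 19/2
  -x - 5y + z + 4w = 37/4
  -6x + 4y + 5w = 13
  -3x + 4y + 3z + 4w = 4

Row-reduce the augmented matrix:
R1 ← R1 / (-4).
R2 ← R2 + 1·R1.
R3 ← R3 + 6·R1.
R4 ← R4 + 3·R1.
R2 ← R2 / (-11/2).
R1 ← R1 + 1/2·R2.
R3 ← R3 − 1·R2.
R4 ← R4 − 5/2·R2.
R3 ← R3 / (70/11).
R1 ← R1 − 9/11·R3.
R2 ← R2 + 4/11·R3.
R4 ← R4 − 76/11·R3.
R4 ← R4 / (29/70).
R1 ← R1 + 79/70·R4.
R2 ← R2 + 31/70·R4.
R3 ← R3 − 23/35·R4.
Reading off the reduced rows gives x = -3, y = -5/4, z = 0, w = 0.

x = -3, y = -5/4, z = 0, w = 0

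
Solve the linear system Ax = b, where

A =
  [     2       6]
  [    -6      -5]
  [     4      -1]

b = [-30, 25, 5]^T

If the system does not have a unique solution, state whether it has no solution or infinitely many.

x_1 = 0, x_2 = -5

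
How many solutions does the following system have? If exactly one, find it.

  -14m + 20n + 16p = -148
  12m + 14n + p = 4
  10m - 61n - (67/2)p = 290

infinitely many solutions

Row-reduce:
R1 ← R1 / (-14).
R2 ← R2 − 12·R1.
R3 ← R3 − 10·R1.
R2 ← R2 / (218/7).
R1 ← R1 + 10/7·R2.
R3 ← R3 + 327/7·R2.
Rank is 2 with 3 unknowns, leaving p free.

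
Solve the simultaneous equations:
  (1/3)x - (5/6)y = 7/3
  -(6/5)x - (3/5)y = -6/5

Row-reduce the augmented matrix:
R1 ← R1 / (1/3).
R2 ← R2 + 6/5·R1.
R2 ← R2 / (-18/5).
R1 ← R1 + 5/2·R2.
Reading off the reduced rows gives x = 2, y = -2.

x = 2, y = -2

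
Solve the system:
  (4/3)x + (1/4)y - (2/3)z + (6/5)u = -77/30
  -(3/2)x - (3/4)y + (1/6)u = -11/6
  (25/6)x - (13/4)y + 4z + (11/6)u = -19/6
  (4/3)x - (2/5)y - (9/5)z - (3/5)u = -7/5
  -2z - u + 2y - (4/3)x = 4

Row-reduce:
R1 ← R1 / (4/3).
R2 ← R2 + 3/2·R1.
R3 ← R3 − 25/6·R1.
R4 ← R4 − 4/3·R1.
R5 ← R5 + 4/3·R1.
R2 ← R2 / (-15/32).
R1 ← R1 − 3/16·R2.
R3 ← R3 + 129/32·R2.
R4 ← R4 + 13/20·R2.
R5 ← R5 − 9/4·R2.
R3 ← R3 / (188/15).
R1 ← R1 + 4/5·R3.
R2 ← R2 − 8/5·R3.
R4 ← R4 + 7/75·R3.
R5 ← R5 + 94/15·R3.
R4 ← R4 / (-84907/21150).
R1 ← R1 − 389/705·R4.
R2 ← R2 + 2804/2115·R4.
R3 ← R3 + 561/470·R4.
Row 5 reduces to 0 = 3/2, a contradiction. The system is inconsistent.

no solution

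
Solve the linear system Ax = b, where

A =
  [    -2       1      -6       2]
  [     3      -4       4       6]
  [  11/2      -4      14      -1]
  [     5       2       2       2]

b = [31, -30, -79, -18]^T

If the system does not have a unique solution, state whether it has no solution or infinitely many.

no solution

Row-reduce:
R1 ← R1 / (-2).
R2 ← R2 − 3·R1.
R3 ← R3 − 11/2·R1.
R4 ← R4 − 5·R1.
R2 ← R2 / (-5/2).
R1 ← R1 + 1/2·R2.
R3 ← R3 + 5/4·R2.
R4 ← R4 − 9/2·R2.
Swap R3 and R4.
R3 ← R3 / (-22).
R1 ← R1 − 4·R3.
R2 ← R2 − 2·R3.
Row 4 reduces to 0 = -2, a contradiction. The system is inconsistent.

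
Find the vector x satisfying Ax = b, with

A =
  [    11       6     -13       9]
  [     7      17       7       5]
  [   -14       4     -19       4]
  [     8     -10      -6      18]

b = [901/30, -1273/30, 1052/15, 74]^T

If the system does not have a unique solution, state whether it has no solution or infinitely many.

x_1 = -3/2, x_2 = -9/5, x_3 = -7/3, x_4 = 3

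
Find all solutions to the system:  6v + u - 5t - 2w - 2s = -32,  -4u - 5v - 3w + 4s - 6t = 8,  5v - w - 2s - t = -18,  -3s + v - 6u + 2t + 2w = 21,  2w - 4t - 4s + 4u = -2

u = -2, v = -5, w = -1, s = -4, t = 2

Row-reduce the augmented matrix:
R2 ← R2 + 4·R1.
R4 ← R4 + 6·R1.
R5 ← R5 − 4·R1.
R2 ← R2 / (19).
R1 ← R1 − 6·R2.
R3 ← R3 − 5·R2.
R4 ← R4 − 37·R2.
R5 ← R5 + 24·R2.
R3 ← R3 / (36/19).
R1 ← R1 − 28/19·R3.
R2 ← R2 + 11/19·R3.
R4 ← R4 − 217/19·R3.
R5 ← R5 + 74/19·R3.
R4 ← R4 / (-3/2).
R2 ← R2 + 1/2·R4.
R3 ← R3 + 1/2·R4.
R5 ← R5 + 3·R4.
R5 ← R5 / (61/3).
R1 ← R1 + 4/3·R5.
R2 ← R2 − 83/18·R5.
R3 ← R3 − 131/18·R5.
R4 ← R4 − 151/18·R5.
Reading off the reduced rows gives u = -2, v = -5, w = -1, s = -4, t = 2.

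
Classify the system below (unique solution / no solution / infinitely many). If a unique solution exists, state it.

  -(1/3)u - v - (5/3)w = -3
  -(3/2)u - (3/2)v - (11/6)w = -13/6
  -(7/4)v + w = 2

u = -1, v = 0, w = 2

Row-reduce the augmented matrix:
R1 ← R1 / (-1/3).
R2 ← R2 + 3/2·R1.
R2 ← R2 / (3).
R1 ← R1 − 3·R2.
R3 ← R3 + 7/4·R2.
R3 ← R3 / (155/36).
R1 ← R1 + 2/3·R3.
R2 ← R2 − 17/9·R3.
Reading off the reduced rows gives u = -1, v = 0, w = 2.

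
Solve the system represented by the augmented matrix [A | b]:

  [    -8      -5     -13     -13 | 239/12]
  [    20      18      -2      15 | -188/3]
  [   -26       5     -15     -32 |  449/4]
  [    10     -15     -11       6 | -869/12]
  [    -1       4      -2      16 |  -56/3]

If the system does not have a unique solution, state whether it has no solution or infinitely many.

Row-reduce the augmented matrix:
R1 ← R1 / (-8).
R2 ← R2 − 20·R1.
R3 ← R3 + 26·R1.
R4 ← R4 − 10·R1.
R5 ← R5 + 1·R1.
R2 ← R2 / (11/2).
R1 ← R1 − 5/8·R2.
R3 ← R3 − 85/4·R2.
R4 ← R4 + 85/4·R2.
R5 ← R5 − 37/8·R2.
R3 ← R3 / (1766/11).
R1 ← R1 − 61/11·R3.
R2 ← R2 + 69/11·R3.
R4 ← R4 + 1766/11·R3.
R5 ← R5 − 315/11·R3.
Swap R4 and R5.
R4 ← R4 / (32587/1766).
R1 ← R1 − 816/883·R4.
R2 ← R2 + 493/3532·R4.
R3 ← R3 − 1713/3532·R4.
R5 reduces to 0 = 0, so the extra equation is consistent.
Reading off the reduced rows gives x_1 = -3, x_2 = 5/4, x_3 = 4/3, x_4 = -3/2.

x_1 = -3, x_2 = 5/4, x_3 = 4/3, x_4 = -3/2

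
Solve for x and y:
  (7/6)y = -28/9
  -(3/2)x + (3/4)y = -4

x = 4/3, y = -8/3

Row-reduce the augmented matrix:
Swap R1 and R2.
R1 ← R1 / (-3/2).
R2 ← R2 / (7/6).
R1 ← R1 + 1/2·R2.
Reading off the reduced rows gives x = 4/3, y = -8/3.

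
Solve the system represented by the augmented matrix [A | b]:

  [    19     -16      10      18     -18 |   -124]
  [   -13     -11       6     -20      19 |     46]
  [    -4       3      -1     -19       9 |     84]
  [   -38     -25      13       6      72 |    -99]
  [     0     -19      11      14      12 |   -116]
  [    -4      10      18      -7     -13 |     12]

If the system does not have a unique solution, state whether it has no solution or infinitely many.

Row-reduce:
R1 ← R1 / (19).
R2 ← R2 + 13·R1.
R3 ← R3 + 4·R1.
R4 ← R4 + 38·R1.
R6 ← R6 + 4·R1.
R2 ← R2 / (-417/19).
R1 ← R1 + 16/19·R2.
R3 ← R3 + 7/19·R2.
R4 ← R4 + 57·R2.
R5 ← R5 + 19·R2.
R6 ← R6 − 126/19·R2.
R3 ← R3 / (371/417).
R1 ← R1 − 14/417·R3.
R2 ← R2 + 244/417·R3.
R4 ← R4 + 49/139·R3.
R5 ← R5 + 49/417·R3.
R6 ← R6 − 3334/139·R3.
R4 ← R4 / (2967/53).
R1 ← R1 − 96/53·R4.
R2 ← R2 + 3550/371·R4.
R3 ← R3 + 6289/371·R4.
R5 ← R5 − 989/53·R4.
R6 ← R6 − 148793/371·R4.
Swap R5 and R6.
R5 ← R5 / (-2078514/6923).
R1 ← R1 + 2042/989·R5.
R2 ← R2 − 45553/6923·R5.
R3 ← R3 − 82983/6923·R5.
R4 ← R4 − 365/989·R5.
Row 6 reduces to 0 = -1/3, a contradiction. The system is inconsistent.

no solution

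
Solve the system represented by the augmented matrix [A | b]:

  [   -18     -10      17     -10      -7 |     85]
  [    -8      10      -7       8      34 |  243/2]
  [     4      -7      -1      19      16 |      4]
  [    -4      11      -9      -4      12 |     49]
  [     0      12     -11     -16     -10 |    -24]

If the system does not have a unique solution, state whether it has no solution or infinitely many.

Row-reduce:
R1 ← R1 / (-18).
R2 ← R2 + 8·R1.
R3 ← R3 − 4·R1.
R4 ← R4 + 4·R1.
R2 ← R2 / (130/9).
R1 ← R1 − 5/9·R2.
R3 ← R3 + 83/9·R2.
R4 ← R4 − 119/9·R2.
R5 ← R5 − 12·R2.
R3 ← R3 / (-847/130).
R1 ← R1 + 5/13·R3.
R2 ← R2 + 131/130·R3.
R4 ← R4 − 71/130·R3.
R5 ← R5 − 71/65·R3.
R4 ← R4 / (-9399/847).
R1 ← R1 + 1171/847·R4.
R2 ← R2 + 2509/847·R4.
R3 ← R3 + 3214/847·R4.
R5 ← R5 + 18798/847·R4.
Row 5 reduces to 0 = -1/2, a contradiction. The system is inconsistent.

no solution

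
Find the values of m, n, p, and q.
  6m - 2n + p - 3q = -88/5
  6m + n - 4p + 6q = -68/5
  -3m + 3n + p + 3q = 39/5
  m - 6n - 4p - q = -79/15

m = -13/5, n = 2, p = -2, q = -4/3

Row-reduce the augmented matrix:
R1 ← R1 / (6).
R2 ← R2 − 6·R1.
R3 ← R3 + 3·R1.
R4 ← R4 − 1·R1.
R2 ← R2 / (3).
R1 ← R1 + 1/3·R2.
R3 ← R3 − 2·R2.
R4 ← R4 + 17/3·R2.
R3 ← R3 / (29/6).
R1 ← R1 + 7/18·R3.
R2 ← R2 + 5/3·R3.
R4 ← R4 + 245/18·R3.
R4 ← R4 / (111/29).
R1 ← R1 − 4/29·R4.
R2 ← R2 − 42/29·R4.
R3 ← R3 + 27/29·R4.
Reading off the reduced rows gives m = -13/5, n = 2, p = -2, q = -4/3.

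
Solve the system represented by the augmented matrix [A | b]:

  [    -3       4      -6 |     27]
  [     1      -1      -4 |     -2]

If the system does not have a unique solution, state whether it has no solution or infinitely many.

infinitely many solutions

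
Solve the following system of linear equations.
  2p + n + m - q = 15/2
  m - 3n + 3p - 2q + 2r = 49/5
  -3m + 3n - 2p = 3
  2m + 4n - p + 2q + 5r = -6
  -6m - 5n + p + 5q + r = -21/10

m = -2, n = 1, p = 3, q = -5/2, r = 2/5

Row-reduce the augmented matrix:
R2 ← R2 − 1·R1.
R3 ← R3 + 3·R1.
R4 ← R4 − 2·R1.
R5 ← R5 + 6·R1.
R2 ← R2 / (-4).
R1 ← R1 − 1·R2.
R3 ← R3 − 6·R2.
R4 ← R4 − 2·R2.
R5 ← R5 − 1·R2.
R3 ← R3 / (11/2).
R1 ← R1 − 9/4·R3.
R2 ← R2 + 1/4·R3.
R4 ← R4 + 9/2·R3.
R5 ← R5 − 53/4·R3.
R4 ← R4 / (-2/11).
R1 ← R1 − 13/22·R4.
R2 ← R2 − 1/22·R4.
R3 ← R3 + 9/11·R4.
R5 ← R5 − 211/22·R4.
R5 ← R5 / (1761/4).
R1 ← R1 − 107/4·R5.
R2 ← R2 − 7/4·R5.
R3 ← R3 + 75/2·R5.
R4 ← R4 + 93/2·R5.
Reading off the reduced rows gives m = -2, n = 1, p = 3, q = -5/2, r = 2/5.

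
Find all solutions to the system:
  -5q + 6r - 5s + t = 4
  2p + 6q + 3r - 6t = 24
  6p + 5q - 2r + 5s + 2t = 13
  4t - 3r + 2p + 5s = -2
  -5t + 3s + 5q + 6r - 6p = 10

Row-reduce the augmented matrix:
Swap R1 and R2.
R1 ← R1 / (2).
R3 ← R3 − 6·R1.
R4 ← R4 − 2·R1.
R5 ← R5 + 6·R1.
R2 ← R2 / (-5).
R1 ← R1 − 3·R2.
R3 ← R3 + 13·R2.
R4 ← R4 + 6·R2.
R5 ← R5 − 23·R2.
R3 ← R3 / (-133/5).
R1 ← R1 − 51/10·R3.
R2 ← R2 + 6/5·R3.
R4 ← R4 + 66/5·R3.
R5 ← R5 − 213/5·R3.
R4 ← R4 / (275/133).
R1 ← R1 − 60/133·R4.
R2 ← R2 − 25/133·R4.
R3 ← R3 + 90/133·R4.
R5 ← R5 − 1174/133·R4.
R5 ← R5 / (219/25).
R1 ← R1 − 9/10·R5.
R2 ← R2 + 1·R5.
R3 ← R3 + 3/5·R5.
R4 ← R4 − 2/25·R5.
Reading off the reduced rows gives p = 3, q = -1, r = 2, s = 2, t = -3.

p = 3, q = -1, r = 2, s = 2, t = -3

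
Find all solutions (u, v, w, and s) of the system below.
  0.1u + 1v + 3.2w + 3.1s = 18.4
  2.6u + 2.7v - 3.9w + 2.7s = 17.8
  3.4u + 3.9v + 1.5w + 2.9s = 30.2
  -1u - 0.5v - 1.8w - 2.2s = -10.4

Row-reduce the augmented matrix:
R1 ← R1 / (1/10).
R2 ← R2 − 13/5·R1.
R3 ← R3 − 17/5·R1.
R4 ← R4 + 1·R1.
R2 ← R2 / (-233/10).
R1 ← R1 − 10·R2.
R3 ← R3 + 301/10·R2.
R4 ← R4 − 19/2·R2.
R3 ← R3 / (6081/1165).
R1 ← R1 + 1254/233·R3.
R2 ← R2 − 871/233·R3.
R4 ← R4 + 12379/2330·R3.
R4 ← R4 / (-147778/30405).
R1 ← R1 + 8831/2027·R4.
R2 ← R2 − 28454/6081·R4.
R3 ← R3 + 2173/6081·R4.
Reading off the reduced rows gives u = -1, v = 6, w = 1, s = 3.

u = -1, v = 6, w = 1, s = 3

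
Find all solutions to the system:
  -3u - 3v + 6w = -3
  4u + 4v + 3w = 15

infinitely many solutions

Row-reduce:
R1 ← R1 / (-3).
R2 ← R2 − 4·R1.
R2 ← R2 / (11).
R1 ← R1 + 2·R2.
Rank is 2 with 3 unknowns, leaving v free.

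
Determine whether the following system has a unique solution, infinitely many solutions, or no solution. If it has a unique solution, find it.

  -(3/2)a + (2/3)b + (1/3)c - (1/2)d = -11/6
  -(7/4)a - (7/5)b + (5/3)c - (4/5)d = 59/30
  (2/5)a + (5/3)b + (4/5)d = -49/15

Row-reduce:
R1 ← R1 / (-3/2).
R2 ← R2 + 7/4·R1.
R3 ← R3 − 2/5·R1.
R2 ← R2 / (-98/45).
R1 ← R1 + 4/9·R2.
R3 ← R3 − 83/45·R2.
R3 ← R3 / (3443/2940).
R1 ← R1 + 71/147·R3.
R2 ← R2 + 115/196·R3.
Rank is 3 with 4 unknowns, leaving d free.

infinitely many solutions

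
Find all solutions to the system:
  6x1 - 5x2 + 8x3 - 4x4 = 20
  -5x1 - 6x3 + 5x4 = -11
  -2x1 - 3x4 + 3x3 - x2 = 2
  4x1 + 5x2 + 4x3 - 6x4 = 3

no solution

Row-reduce:
R1 ← R1 / (6).
R2 ← R2 + 5·R1.
R3 ← R3 + 2·R1.
R4 ← R4 − 4·R1.
R2 ← R2 / (-25/6).
R1 ← R1 + 5/6·R2.
R3 ← R3 + 8/3·R2.
R4 ← R4 − 25/3·R2.
R3 ← R3 / (131/25).
R1 ← R1 − 6/5·R3.
R2 ← R2 + 4/25·R3.
Row 4 reduces to 0 = 1, a contradiction. The system is inconsistent.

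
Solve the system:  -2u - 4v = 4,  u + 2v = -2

Row-reduce:
R1 ← R1 / (-2).
R2 ← R2 − 1·R1.
Rank is 1 with 2 unknowns, leaving v free.

infinitely many solutions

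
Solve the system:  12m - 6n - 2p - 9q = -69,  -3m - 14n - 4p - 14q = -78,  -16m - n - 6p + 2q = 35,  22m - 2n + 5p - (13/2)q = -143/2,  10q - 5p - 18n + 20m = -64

Row-reduce:
R1 ← R1 / (12).
R2 ← R2 + 3·R1.
R3 ← R3 + 16·R1.
R4 ← R4 − 22·R1.
R5 ← R5 − 20·R1.
R2 ← R2 / (-31/2).
R1 ← R1 + 1/2·R2.
R3 ← R3 + 9·R2.
R4 ← R4 − 9·R2.
R5 ← R5 + 8·R2.
R3 ← R3 / (-563/93).
R1 ← R1 + 2/93·R3.
R2 ← R2 − 9/31·R3.
R4 ← R4 − 563/93·R3.
R5 ← R5 − 61/93·R3.
Swap R4 and R5.
R4 ← R4 / (37525/1126).
R1 ← R1 + 126/563·R4.
R2 ← R2 − 575/563·R4.
R3 ← R3 − 105/1126·R4.
Row 5 reduces to 0 = -2, a contradiction. The system is inconsistent.

no solution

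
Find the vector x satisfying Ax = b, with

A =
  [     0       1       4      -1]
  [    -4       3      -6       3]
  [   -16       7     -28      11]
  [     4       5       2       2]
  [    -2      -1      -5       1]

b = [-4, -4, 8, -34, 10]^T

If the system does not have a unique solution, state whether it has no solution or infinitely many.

Row-reduce the augmented matrix:
Swap R1 and R2.
R1 ← R1 / (-4).
R3 ← R3 + 16·R1.
R4 ← R4 − 4·R1.
R5 ← R5 + 2·R1.
R1 ← R1 + 3/4·R2.
R3 ← R3 + 5·R2.
R4 ← R4 − 8·R2.
R5 ← R5 + 5/2·R2.
R3 ← R3 / (16).
R1 ← R1 − 9/2·R3.
R2 ← R2 − 4·R3.
R4 ← R4 + 36·R3.
R5 ← R5 − 8·R3.
R4 ← R4 / (-1/2).
R1 ← R1 − 3/16·R4.
R2 ← R2 − 1/2·R4.
R3 ← R3 + 3/8·R4.
R5 reduces to 0 = 0, so the extra equation is consistent.
Reading off the reduced rows gives x_1 = -2, x_2 = -2, x_3 = -2, x_4 = -6.

x_1 = -2, x_2 = -2, x_3 = -2, x_4 = -6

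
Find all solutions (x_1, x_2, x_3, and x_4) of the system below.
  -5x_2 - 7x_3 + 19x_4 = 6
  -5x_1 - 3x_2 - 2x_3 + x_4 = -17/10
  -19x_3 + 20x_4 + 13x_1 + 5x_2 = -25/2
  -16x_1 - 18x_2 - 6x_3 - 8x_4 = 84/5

x_1 = 3/2, x_2 = -13/5, x_3 = 1, x_4 = 0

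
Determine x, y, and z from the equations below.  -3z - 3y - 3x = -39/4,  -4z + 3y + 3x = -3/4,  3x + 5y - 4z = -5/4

Row-reduce the augmented matrix:
R1 ← R1 / (-3).
R2 ← R2 − 3·R1.
R3 ← R3 − 3·R1.
Swap R2 and R3.
R2 ← R2 / (2).
R1 ← R1 − 1·R2.
R3 ← R3 / (-7).
R1 ← R1 − 9/2·R3.
R2 ← R2 + 7/2·R3.
Reading off the reduced rows gives x = 2, y = -1/4, z = 3/2.

x = 2, y = -1/4, z = 3/2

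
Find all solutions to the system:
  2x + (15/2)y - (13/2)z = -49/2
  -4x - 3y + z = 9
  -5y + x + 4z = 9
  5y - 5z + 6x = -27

Row-reduce:
R1 ← R1 / (2).
R2 ← R2 + 4·R1.
R3 ← R3 − 1·R1.
R4 ← R4 − 6·R1.
R2 ← R2 / (12).
R1 ← R1 − 15/4·R2.
R3 ← R3 + 35/4·R2.
R4 ← R4 + 35/2·R2.
R3 ← R3 / (-3/2).
R1 ← R1 − 1/2·R3.
R2 ← R2 + 1·R3.
R4 ← R4 + 3·R3.
Row 4 reduces to 0 = 4, a contradiction. The system is inconsistent.

no solution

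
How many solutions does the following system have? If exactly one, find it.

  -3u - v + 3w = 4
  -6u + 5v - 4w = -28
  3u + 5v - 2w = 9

u = 3, v = 2, w = 5

Row-reduce the augmented matrix:
R1 ← R1 / (-3).
R2 ← R2 + 6·R1.
R3 ← R3 − 3·R1.
R2 ← R2 / (7).
R1 ← R1 − 1/3·R2.
R3 ← R3 − 4·R2.
R3 ← R3 / (47/7).
R1 ← R1 + 11/21·R3.
R2 ← R2 + 10/7·R3.
Reading off the reduced rows gives u = 3, v = 2, w = 5.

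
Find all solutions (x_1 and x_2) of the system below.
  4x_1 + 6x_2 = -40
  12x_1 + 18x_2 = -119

Row-reduce:
R1 ← R1 / (4).
R2 ← R2 − 12·R1.
Row 2 reduces to 0 = 1, a contradiction. The system is inconsistent.

no solution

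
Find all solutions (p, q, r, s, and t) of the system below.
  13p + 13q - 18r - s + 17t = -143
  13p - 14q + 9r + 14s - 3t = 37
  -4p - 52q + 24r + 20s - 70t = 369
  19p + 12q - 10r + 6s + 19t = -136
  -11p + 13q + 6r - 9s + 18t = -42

no solution

Row-reduce:
R1 ← R1 / (13).
R2 ← R2 − 13·R1.
R3 ← R3 + 4·R1.
R4 ← R4 − 19·R1.
R5 ← R5 + 11·R1.
R2 ← R2 / (-27).
R1 ← R1 − 1·R2.
R3 ← R3 + 48·R2.
R4 ← R4 + 7·R2.
R5 ← R5 − 24·R2.
R3 ← R3 / (-384/13).
R1 ← R1 + 5/13·R3.
R2 ← R2 + 1·R3.
R4 ← R4 − 121/13·R3.
R5 ← R5 − 192/13·R3.
R4 ← R4 / (11/8).
R1 ← R1 − 41/72·R4.
R2 ← R2 + 23/72·R4.
R3 ← R3 − 17/72·R4.
Row 5 reduces to 0 = -1/2, a contradiction. The system is inconsistent.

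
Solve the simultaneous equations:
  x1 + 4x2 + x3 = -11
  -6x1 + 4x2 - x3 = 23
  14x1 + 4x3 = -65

no solution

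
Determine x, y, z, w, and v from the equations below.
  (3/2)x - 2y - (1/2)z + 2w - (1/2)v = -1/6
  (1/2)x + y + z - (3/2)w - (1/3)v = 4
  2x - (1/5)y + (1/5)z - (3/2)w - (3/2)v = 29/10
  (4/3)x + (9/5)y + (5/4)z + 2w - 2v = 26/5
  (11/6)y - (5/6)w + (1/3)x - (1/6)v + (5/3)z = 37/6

x = 2, y = 2/3, z = 8/3, w = 0, v = 1

Row-reduce the augmented matrix:
R1 ← R1 / (3/2).
R2 ← R2 − 1/2·R1.
R3 ← R3 − 2·R1.
R4 ← R4 − 4/3·R1.
R5 ← R5 − 1/3·R1.
R2 ← R2 / (5/3).
R1 ← R1 + 4/3·R2.
R3 ← R3 − 37/15·R2.
R4 ← R4 − 161/45·R2.
R5 ← R5 − 41/18·R2.
R3 ← R3 / (-43/50).
R1 ← R1 − 3/5·R3.
R2 ← R2 − 7/10·R3.
R4 ← R4 + 81/100·R3.
R5 ← R5 − 11/60·R3.
R4 ← R4 / (7453/1290).
R1 ← R1 + 46/43·R4.
R2 ← R2 + 179/86·R4.
R3 ← R3 − 48/43·R4.
R5 ← R5 − 763/516·R4.
R5 ← R5 / (14240/67077).
R1 ← R1 + 7419/7453·R5.
R2 ← R2 + 18110/22359·R5.
R3 ← R3 − 18040/22359·R5.
R4 ← R4 + 2497/22359·R5.
Reading off the reduced rows gives x = 2, y = 2/3, z = 8/3, w = 0, v = 1.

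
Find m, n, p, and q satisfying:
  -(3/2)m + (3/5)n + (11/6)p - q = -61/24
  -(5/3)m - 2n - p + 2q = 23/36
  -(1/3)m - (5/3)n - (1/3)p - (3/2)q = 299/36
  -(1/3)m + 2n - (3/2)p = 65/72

Row-reduce the augmented matrix:
R1 ← R1 / (-3/2).
R2 ← R2 + 5/3·R1.
R3 ← R3 + 1/3·R1.
R4 ← R4 + 1/3·R1.
R2 ← R2 / (-8/3).
R1 ← R1 + 2/5·R2.
R3 ← R3 + 9/5·R2.
R4 ← R4 − 28/15·R2.
R3 ← R3 / (707/540).
R1 ← R1 + 23/30·R3.
R2 ← R2 − 41/36·R3.
R4 ← R4 + 121/30·R3.
R4 ← R4 / (-5660/707).
R1 ← R1 + 1257/707·R4.
R2 ← R2 − 2505/1414·R4.
R3 ← R3 + 1824/707·R4.
Reading off the reduced rows gives m = -1/3, n = -5/3, p = -11/4, q = -3.

m = -1/3, n = -5/3, p = -11/4, q = -3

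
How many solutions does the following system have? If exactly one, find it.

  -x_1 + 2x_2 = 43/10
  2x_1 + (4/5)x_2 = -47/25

x_1 = -3/2, x_2 = 7/5

From equation 1: x_1 = -43/10 + 2·x_2.
Substitute into equation 2 and solve: x_2 = 7/5.
Then x_1 = -3/2.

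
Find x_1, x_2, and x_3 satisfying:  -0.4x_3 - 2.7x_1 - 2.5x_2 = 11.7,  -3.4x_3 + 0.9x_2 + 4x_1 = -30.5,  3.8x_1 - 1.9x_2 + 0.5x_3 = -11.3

x_1 = -4, x_2 = -1, x_3 = 4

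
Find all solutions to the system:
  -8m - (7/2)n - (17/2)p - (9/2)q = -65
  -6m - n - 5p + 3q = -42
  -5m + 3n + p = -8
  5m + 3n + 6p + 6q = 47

no solution

Row-reduce:
R1 ← R1 / (-8).
R2 ← R2 + 6·R1.
R3 ← R3 + 5·R1.
R4 ← R4 − 5·R1.
R2 ← R2 / (13/8).
R1 ← R1 − 7/16·R2.
R3 ← R3 − 83/16·R2.
R4 ← R4 − 13/16·R2.
R3 ← R3 / (25/13).
R1 ← R1 − 9/13·R3.
R2 ← R2 − 11/13·R3.
Row 4 reduces to 0 = 3, a contradiction. The system is inconsistent.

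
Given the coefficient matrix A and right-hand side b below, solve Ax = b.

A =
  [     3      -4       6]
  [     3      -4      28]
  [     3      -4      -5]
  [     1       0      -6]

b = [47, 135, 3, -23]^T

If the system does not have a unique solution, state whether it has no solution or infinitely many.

x_1 = 1, x_2 = -5, x_3 = 4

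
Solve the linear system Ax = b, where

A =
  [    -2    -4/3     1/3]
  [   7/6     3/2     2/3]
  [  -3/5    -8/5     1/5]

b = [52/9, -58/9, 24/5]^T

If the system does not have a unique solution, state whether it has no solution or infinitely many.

x_1 = -4/3, x_2 = -8/3, x_3 = -4/3

Row-reduce the augmented matrix:
R1 ← R1 / (-2).
R2 ← R2 − 7/6·R1.
R3 ← R3 + 3/5·R1.
R2 ← R2 / (13/18).
R1 ← R1 − 2/3·R2.
R3 ← R3 + 6/5·R2.
R3 ← R3 / (199/130).
R1 ← R1 + 25/26·R3.
R2 ← R2 − 31/26·R3.
Reading off the reduced rows gives x_1 = -4/3, x_2 = -8/3, x_3 = -4/3.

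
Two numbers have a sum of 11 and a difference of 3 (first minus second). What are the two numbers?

first number: 7, second number: 4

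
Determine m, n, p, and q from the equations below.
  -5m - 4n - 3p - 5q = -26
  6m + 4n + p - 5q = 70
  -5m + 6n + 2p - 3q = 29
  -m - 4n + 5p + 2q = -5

m = 4, n = 4, p = 5, q = -5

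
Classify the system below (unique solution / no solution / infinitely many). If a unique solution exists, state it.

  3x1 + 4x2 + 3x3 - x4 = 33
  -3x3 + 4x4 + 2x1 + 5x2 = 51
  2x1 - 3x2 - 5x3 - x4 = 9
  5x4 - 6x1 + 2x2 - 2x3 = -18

x1 = 6, x2 = 6, x3 = -3, x4 = 0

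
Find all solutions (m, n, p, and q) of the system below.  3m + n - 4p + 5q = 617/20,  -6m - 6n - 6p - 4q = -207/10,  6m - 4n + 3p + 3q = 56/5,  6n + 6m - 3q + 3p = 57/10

Row-reduce the augmented matrix:
R1 ← R1 / (3).
R2 ← R2 + 6·R1.
R3 ← R3 − 6·R1.
R4 ← R4 − 6·R1.
R2 ← R2 / (-4).
R1 ← R1 − 1/3·R2.
R3 ← R3 + 6·R2.
R4 ← R4 − 4·R2.
R3 ← R3 / (32).
R1 ← R1 + 5/2·R3.
R2 ← R2 − 7/2·R3.
R4 ← R4 + 3·R3.
R4 ← R4 / (-17/2).
R1 ← R1 − 11/12·R4.
R2 ← R2 − 1/4·R4.
R3 ← R3 + 1/2·R4.
Reading off the reduced rows gives m = 11/5, n = 5/4, p = -2, q = 3.

m = 11/5, n = 5/4, p = -2, q = 3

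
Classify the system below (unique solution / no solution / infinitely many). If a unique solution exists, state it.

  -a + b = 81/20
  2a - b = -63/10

Row-reduce the augmented matrix:
R1 ← R1 / (-1).
R2 ← R2 − 2·R1.
R1 ← R1 + 1·R2.
Reading off the reduced rows gives a = -9/4, b = 9/5.

a = -9/4, b = 9/5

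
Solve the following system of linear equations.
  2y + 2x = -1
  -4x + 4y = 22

x = -3, y = 5/2

Row-reduce the augmented matrix:
R1 ← R1 / (2).
R2 ← R2 + 4·R1.
R2 ← R2 / (8).
R1 ← R1 − 1·R2.
Reading off the reduced rows gives x = -3, y = 5/2.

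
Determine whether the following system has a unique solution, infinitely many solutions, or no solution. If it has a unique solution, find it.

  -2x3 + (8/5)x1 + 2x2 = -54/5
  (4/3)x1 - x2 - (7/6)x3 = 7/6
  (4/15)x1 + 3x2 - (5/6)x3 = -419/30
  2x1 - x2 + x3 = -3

Row-reduce:
R1 ← R1 / (8/5).
R2 ← R2 − 4/3·R1.
R3 ← R3 − 4/15·R1.
R4 ← R4 − 2·R1.
R2 ← R2 / (-8/3).
R1 ← R1 − 5/4·R2.
R3 ← R3 − 8/3·R2.
R4 ← R4 + 7/2·R2.
Swap R3 and R4.
R3 ← R3 / (91/32).
R1 ← R1 + 65/64·R3.
R2 ← R2 + 3/16·R3.
Row 4 reduces to 0 = -2, a contradiction. The system is inconsistent.

no solution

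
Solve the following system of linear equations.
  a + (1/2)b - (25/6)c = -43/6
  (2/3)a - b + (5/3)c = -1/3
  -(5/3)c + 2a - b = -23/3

infinitely many solutions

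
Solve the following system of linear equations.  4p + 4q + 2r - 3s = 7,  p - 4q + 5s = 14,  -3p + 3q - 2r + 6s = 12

infinitely many solutions

Row-reduce:
R1 ← R1 / (4).
R2 ← R2 − 1·R1.
R3 ← R3 + 3·R1.
R2 ← R2 / (-5).
R1 ← R1 − 1·R2.
R3 ← R3 − 6·R2.
R3 ← R3 / (-11/10).
R1 ← R1 − 2/5·R3.
R2 ← R2 − 1/10·R3.
Rank is 3 with 4 unknowns, leaving s free.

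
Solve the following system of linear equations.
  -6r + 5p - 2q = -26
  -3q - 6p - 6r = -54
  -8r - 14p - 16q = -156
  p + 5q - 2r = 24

p = 2, q = 6, r = 4

Row-reduce the augmented matrix:
R1 ← R1 / (5).
R2 ← R2 + 6·R1.
R3 ← R3 + 14·R1.
R4 ← R4 − 1·R1.
R2 ← R2 / (-27/5).
R1 ← R1 + 2/5·R2.
R3 ← R3 + 108/5·R2.
R4 ← R4 − 27/5·R2.
R3 ← R3 / (28).
R1 ← R1 + 2/9·R3.
R2 ← R2 − 22/9·R3.
R4 ← R4 + 14·R3.
R4 reduces to 0 = 0, so the extra equation is consistent.
Reading off the reduced rows gives p = 2, q = 6, r = 4.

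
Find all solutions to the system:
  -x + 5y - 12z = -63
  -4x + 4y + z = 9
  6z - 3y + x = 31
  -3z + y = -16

x = -2, y = -1, z = 5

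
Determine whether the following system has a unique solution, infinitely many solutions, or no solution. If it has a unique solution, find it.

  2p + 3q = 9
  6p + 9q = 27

infinitely many solutions

Row-reduce:
R1 ← R1 / (2).
R2 ← R2 − 6·R1.
Rank is 1 with 2 unknowns, leaving q free.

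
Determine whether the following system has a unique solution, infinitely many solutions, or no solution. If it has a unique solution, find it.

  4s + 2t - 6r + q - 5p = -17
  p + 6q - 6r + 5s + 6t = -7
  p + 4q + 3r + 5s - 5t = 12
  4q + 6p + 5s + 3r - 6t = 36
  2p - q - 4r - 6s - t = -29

p = 5, q = -6, r = 2, s = 6, t = 1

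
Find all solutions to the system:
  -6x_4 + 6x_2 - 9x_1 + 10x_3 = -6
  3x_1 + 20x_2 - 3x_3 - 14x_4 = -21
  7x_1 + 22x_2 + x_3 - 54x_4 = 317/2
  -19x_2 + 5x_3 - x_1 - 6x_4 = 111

Row-reduce:
R1 ← R1 / (-9).
R2 ← R2 − 3·R1.
R3 ← R3 − 7·R1.
R4 ← R4 + 1·R1.
R2 ← R2 / (22).
R1 ← R1 + 2/3·R2.
R3 ← R3 − 80/3·R2.
R4 ← R4 + 59/3·R2.
R3 ← R3 / (829/99).
R1 ← R1 + 109/99·R3.
R2 ← R2 − 1/66·R3.
R4 ← R4 − 829/198·R3.
Row 4 reduces to 0 = 1/4, a contradiction. The system is inconsistent.

no solution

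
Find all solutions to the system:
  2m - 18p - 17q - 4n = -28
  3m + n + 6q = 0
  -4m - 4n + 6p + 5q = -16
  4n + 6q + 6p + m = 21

Row-reduce:
R1 ← R1 / (2).
R2 ← R2 − 3·R1.
R3 ← R3 + 4·R1.
R4 ← R4 − 1·R1.
R2 ← R2 / (7).
R1 ← R1 + 2·R2.
R3 ← R3 + 12·R2.
R4 ← R4 − 6·R2.
R3 ← R3 / (114/7).
R1 ← R1 + 9/7·R3.
R2 ← R2 − 27/7·R3.
R4 ← R4 + 57/7·R3.
Row 4 reduces to 0 = -1, a contradiction. The system is inconsistent.

no solution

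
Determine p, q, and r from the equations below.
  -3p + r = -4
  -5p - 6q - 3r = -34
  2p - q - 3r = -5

p = 2, q = 3, r = 2

Row-reduce the augmented matrix:
R1 ← R1 / (-3).
R2 ← R2 + 5·R1.
R3 ← R3 − 2·R1.
R2 ← R2 / (-6).
R3 ← R3 + 1·R2.
R3 ← R3 / (-14/9).
R1 ← R1 + 1/3·R3.
R2 ← R2 − 7/9·R3.
Reading off the reduced rows gives p = 2, q = 3, r = 2.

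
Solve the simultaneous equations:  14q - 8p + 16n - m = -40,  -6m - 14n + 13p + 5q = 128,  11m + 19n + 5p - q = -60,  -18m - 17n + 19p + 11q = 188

m = 0, n = -4, p = 4, q = 4

Row-reduce the augmented matrix:
R1 ← R1 / (-1).
R2 ← R2 + 6·R1.
R3 ← R3 − 11·R1.
R4 ← R4 + 18·R1.
R2 ← R2 / (-110).
R1 ← R1 + 16·R2.
R3 ← R3 − 195·R2.
R4 ← R4 + 305·R2.
R3 ← R3 / (553/22).
R1 ← R1 + 48/55·R3.
R2 ← R2 + 61/110·R3.
R4 ← R4 + 135/22·R3.
R4 ← R4 / (-10392/553).
R1 ← R1 + 5694/2765·R4.
R2 ← R2 − 2776/2765·R4.
R3 ← R3 − 285/553·R4.
Reading off the reduced rows gives m = 0, n = -4, p = 4, q = 4.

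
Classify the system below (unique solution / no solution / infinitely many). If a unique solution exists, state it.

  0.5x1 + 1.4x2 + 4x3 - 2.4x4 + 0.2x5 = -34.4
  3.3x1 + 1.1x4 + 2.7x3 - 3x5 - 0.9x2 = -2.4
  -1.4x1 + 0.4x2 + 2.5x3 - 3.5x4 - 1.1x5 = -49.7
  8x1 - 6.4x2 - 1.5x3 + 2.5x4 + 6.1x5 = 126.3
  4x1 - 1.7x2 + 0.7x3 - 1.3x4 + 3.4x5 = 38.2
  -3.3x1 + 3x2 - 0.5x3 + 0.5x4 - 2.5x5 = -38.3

Row-reduce the augmented matrix:
R1 ← R1 / (1/2).
R2 ← R2 − 33/10·R1.
R3 ← R3 + 7/5·R1.
R4 ← R4 − 8·R1.
R5 ← R5 − 4·R1.
R6 ← R6 + 33/10·R1.
R2 ← R2 / (-507/50).
R1 ← R1 − 14/5·R2.
R3 ← R3 − 108/25·R2.
R4 ← R4 + 144/5·R2.
R5 ← R5 + 129/10·R2.
R6 ← R6 − 306/25·R2.
R3 ← R3 / (6089/1690).
R1 ← R1 − 246/169·R3.
R2 ← R2 − 395/169·R3.
R4 ← R4 − 613/338·R3.
R5 ← R5 + 971/845·R3.
R6 ← R6 + 4577/1690·R3.
R4 ← R4 / (-173598/30445).
R1 ← R1 − 19928/18267·R4.
R2 ← R2 − 5068/18267·R4.
R3 ← R3 + 5075/6089·R4.
R5 ← R5 + 28062/6089·R4.
R6 ← R6 − 86799/30445·R4.
R5 ← R5 / (-968214/144665).
R1 ← R1 − 859420/260397·R5.
R2 ← R2 − 720437/260397·R5.
R3 ← R3 + 265018/86799·R5.
R4 ← R4 + 249163/86799·R5.
R6 reduces to 0 = 0, so the extra equation is consistent.
Reading off the reduced rows gives x1 = 6, x2 = -3, x3 = -5, x4 = 6, x5 = 6.

x1 = 6, x2 = -3, x3 = -5, x4 = 6, x5 = 6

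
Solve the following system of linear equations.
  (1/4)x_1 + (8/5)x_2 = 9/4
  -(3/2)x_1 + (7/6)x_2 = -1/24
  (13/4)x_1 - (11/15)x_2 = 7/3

x_1 = 1, x_2 = 5/4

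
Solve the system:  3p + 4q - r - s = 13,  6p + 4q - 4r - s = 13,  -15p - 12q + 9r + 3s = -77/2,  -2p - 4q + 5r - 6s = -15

Row-reduce:
R1 ← R1 / (3).
R2 ← R2 − 6·R1.
R3 ← R3 + 15·R1.
R4 ← R4 + 2·R1.
R2 ← R2 / (-4).
R1 ← R1 − 4/3·R2.
R3 ← R3 − 8·R2.
R4 ← R4 + 4/3·R2.
Swap R3 and R4.
R3 ← R3 / (5).
R1 ← R1 + 1·R3.
R2 ← R2 − 1/2·R3.
Row 4 reduces to 0 = 1/2, a contradiction. The system is inconsistent.

no solution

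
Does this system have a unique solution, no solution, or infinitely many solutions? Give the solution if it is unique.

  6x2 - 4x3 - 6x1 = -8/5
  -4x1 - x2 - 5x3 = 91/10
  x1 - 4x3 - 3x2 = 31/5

Row-reduce the augmented matrix:
R1 ← R1 / (-6).
R2 ← R2 + 4·R1.
R3 ← R3 − 1·R1.
R2 ← R2 / (-5).
R1 ← R1 + 1·R2.
R3 ← R3 + 2·R2.
R3 ← R3 / (-56/15).
R1 ← R1 − 17/15·R3.
R2 ← R2 − 7/15·R3.
Reading off the reduced rows gives x1 = -6/5, x2 = -9/5, x3 = -1/2.

x1 = -6/5, x2 = -9/5, x3 = -1/2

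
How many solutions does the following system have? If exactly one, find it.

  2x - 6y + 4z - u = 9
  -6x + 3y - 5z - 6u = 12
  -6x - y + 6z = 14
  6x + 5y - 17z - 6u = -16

Row-reduce:
R1 ← R1 / (2).
R2 ← R2 + 6·R1.
R3 ← R3 + 6·R1.
R4 ← R4 − 6·R1.
R2 ← R2 / (-15).
R1 ← R1 + 3·R2.
R3 ← R3 + 19·R2.
R4 ← R4 − 23·R2.
R3 ← R3 / (137/15).
R1 ← R1 − 3/5·R3.
R2 ← R2 + 7/15·R3.
R4 ← R4 + 274/15·R3.
Rank is 3 with 4 unknowns, leaving u free.

infinitely many solutions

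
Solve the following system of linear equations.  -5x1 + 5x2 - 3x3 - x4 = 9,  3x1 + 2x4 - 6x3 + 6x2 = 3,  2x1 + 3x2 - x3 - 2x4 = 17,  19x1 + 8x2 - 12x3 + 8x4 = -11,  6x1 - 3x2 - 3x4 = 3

Row-reduce:
R1 ← R1 / (-5).
R2 ← R2 − 3·R1.
R3 ← R3 − 2·R1.
R4 ← R4 − 19·R1.
R5 ← R5 − 6·R1.
R2 ← R2 / (9).
R1 ← R1 + 1·R2.
R3 ← R3 − 5·R2.
R4 ← R4 − 27·R2.
R5 ← R5 − 3·R2.
R3 ← R3 / (32/15).
R1 ← R1 + 4/15·R3.
R2 ← R2 + 13/15·R3.
R5 ← R5 + 1·R3.
Swap R4 and R5.
R4 ← R4 / (-197/32).
R1 ← R1 + 1/24·R4.
R2 ← R2 + 109/96·R4.
R3 ← R3 + 143/96·R4.
Row 5 reduces to 0 = -2, a contradiction. The system is inconsistent.

no solution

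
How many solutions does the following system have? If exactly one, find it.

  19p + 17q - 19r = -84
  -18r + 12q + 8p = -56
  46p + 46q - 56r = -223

no solution

Row-reduce:
R1 ← R1 / (19).
R2 ← R2 − 8·R1.
R3 ← R3 − 46·R1.
R2 ← R2 / (92/19).
R1 ← R1 − 17/19·R2.
R3 ← R3 − 92/19·R2.
Row 3 reduces to 0 = 1, a contradiction. The system is inconsistent.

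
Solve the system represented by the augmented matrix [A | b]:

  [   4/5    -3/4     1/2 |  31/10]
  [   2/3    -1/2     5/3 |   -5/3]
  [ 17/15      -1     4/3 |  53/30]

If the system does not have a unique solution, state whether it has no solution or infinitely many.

Row-reduce:
R1 ← R1 / (4/5).
R2 ← R2 − 2/3·R1.
R3 ← R3 − 17/15·R1.
R2 ← R2 / (1/8).
R1 ← R1 + 15/16·R2.
R3 ← R3 − 1/16·R2.
Row 3 reduces to 0 = -1/2, a contradiction. The system is inconsistent.

no solution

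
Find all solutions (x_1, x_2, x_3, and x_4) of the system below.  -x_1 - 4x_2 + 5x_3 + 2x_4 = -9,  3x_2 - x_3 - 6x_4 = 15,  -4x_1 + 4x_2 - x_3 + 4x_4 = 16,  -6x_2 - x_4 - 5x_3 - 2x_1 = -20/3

x_1 = -3, x_2 = 7/3, x_3 = 0, x_4 = -4/3

Row-reduce the augmented matrix:
R1 ← R1 / (-1).
R3 ← R3 + 4·R1.
R4 ← R4 + 2·R1.
R2 ← R2 / (3).
R1 ← R1 − 4·R2.
R3 ← R3 − 20·R2.
R4 ← R4 − 2·R2.
R3 ← R3 / (-43/3).
R1 ← R1 + 11/3·R3.
R2 ← R2 + 1/3·R3.
R4 ← R4 + 43/3·R3.
R4 ← R4 / (-37).
R1 ← R1 + 138/43·R4.
R2 ← R2 + 122/43·R4.
R3 ← R3 + 108/43·R4.
Reading off the reduced rows gives x_1 = -3, x_2 = 7/3, x_3 = 0, x_4 = -4/3.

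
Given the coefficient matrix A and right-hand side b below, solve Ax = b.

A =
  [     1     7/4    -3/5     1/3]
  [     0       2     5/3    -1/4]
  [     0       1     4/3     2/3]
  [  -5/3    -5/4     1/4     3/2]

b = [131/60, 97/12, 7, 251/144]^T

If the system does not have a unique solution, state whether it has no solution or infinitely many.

Row-reduce the augmented matrix:
R4 ← R4 + 5/3·R1.
R2 ← R2 / (2).
R1 ← R1 − 7/4·R2.
R3 ← R3 − 1·R2.
R4 ← R4 − 5/3·R2.
R3 ← R3 / (1/2).
R1 ← R1 + 247/120·R3.
R2 ← R2 − 5/6·R3.
R4 ← R4 + 77/36·R3.
R4 ← R4 / (2441/432).
R1 ← R1 − 343/90·R4.
R2 ← R2 + 13/9·R4.
R3 ← R3 − 19/12·R4.
Reading off the reduced rows gives x_1 = -1/3, x_2 = 2, x_3 = 11/4, x_4 = 2.

x_1 = -1/3, x_2 = 2, x_3 = 11/4, x_4 = 2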